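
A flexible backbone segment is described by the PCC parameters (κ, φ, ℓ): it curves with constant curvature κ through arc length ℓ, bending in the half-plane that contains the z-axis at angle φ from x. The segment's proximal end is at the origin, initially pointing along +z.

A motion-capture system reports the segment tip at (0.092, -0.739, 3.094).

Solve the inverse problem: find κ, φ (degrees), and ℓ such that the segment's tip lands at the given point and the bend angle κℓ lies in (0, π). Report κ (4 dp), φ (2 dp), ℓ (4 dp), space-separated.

ρ = √(x²+y²) = √(0.092² + -0.739²) = 0.74470
φ = atan2(y, x) mod 360° = atan2(-0.739, 0.092) = 277.0964°
|p|² = ρ² + z² = 0.74470² + 3.094² = 10.12742
κ = 2ρ / |p|² = 2×0.74470 / 10.12742 = 0.14707
θ = 2·atan2(ρ, z) = 2·atan2(0.74470, 3.094) = 0.47240 rad
ℓ = θ/κ = 0.47240/0.14707 = 3.21215

0.1471 277.10 3.2121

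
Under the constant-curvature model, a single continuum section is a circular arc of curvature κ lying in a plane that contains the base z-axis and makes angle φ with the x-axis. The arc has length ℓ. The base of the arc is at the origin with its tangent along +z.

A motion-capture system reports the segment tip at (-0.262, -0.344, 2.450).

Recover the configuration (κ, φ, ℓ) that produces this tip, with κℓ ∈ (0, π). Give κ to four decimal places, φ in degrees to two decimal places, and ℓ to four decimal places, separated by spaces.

ρ = √(x²+y²) = √(-0.262² + -0.344²) = 0.43241
φ = atan2(y, x) mod 360° = atan2(-0.344, -0.262) = 232.7061°
|p|² = ρ² + z² = 0.43241² + 2.450² = 6.18948
κ = 2ρ / |p|² = 2×0.43241 / 6.18948 = 0.13972
θ = 2·atan2(ρ, z) = 2·atan2(0.43241, 2.450) = 0.34939 rad
ℓ = θ/κ = 0.34939/0.13972 = 2.50057

0.1397 232.71 2.5006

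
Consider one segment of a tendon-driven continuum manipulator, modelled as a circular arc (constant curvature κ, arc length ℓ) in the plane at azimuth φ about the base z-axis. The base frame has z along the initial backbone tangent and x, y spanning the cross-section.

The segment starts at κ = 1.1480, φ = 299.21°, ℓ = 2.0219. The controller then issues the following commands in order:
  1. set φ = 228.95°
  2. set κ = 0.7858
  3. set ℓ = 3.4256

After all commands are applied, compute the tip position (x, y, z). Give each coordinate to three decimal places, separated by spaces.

-1.588 -1.824 0.553

initial: κ=1.1480, φ=299.21°, ℓ=2.0219
cmd 1: set φ=228.95° → (κ,φ,ℓ)=(1.1480,228.95°,2.0219) → tip=(-0.9621,-1.1049,0.6372)
cmd 2: set κ=0.7858 → (κ,φ,ℓ)=(0.7858,228.95°,2.0219) → tip=(-0.8508,-0.9770,1.2724)
cmd 3: set ℓ=3.4256 → (κ,φ,ℓ)=(0.7858,228.95°,3.4256) → tip=(-1.5884,-1.8240,0.5533)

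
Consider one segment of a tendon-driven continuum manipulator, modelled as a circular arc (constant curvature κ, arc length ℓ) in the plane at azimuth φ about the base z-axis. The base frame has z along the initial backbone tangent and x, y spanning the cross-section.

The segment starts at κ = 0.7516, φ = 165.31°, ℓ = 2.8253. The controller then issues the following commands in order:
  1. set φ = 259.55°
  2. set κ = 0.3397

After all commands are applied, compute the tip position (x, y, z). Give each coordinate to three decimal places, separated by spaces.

initial: κ=0.7516, φ=165.31°, ℓ=2.8253
cmd 1: set φ=259.55° → (κ,φ,ℓ)=(0.7516,259.55°,2.8253) → tip=(-0.3680,-1.9953,1.1324)
cmd 2: set κ=0.3397 → (κ,φ,ℓ)=(0.3397,259.55°,2.8253) → tip=(-0.2276,-1.2341,2.4111)

-0.228 -1.234 2.411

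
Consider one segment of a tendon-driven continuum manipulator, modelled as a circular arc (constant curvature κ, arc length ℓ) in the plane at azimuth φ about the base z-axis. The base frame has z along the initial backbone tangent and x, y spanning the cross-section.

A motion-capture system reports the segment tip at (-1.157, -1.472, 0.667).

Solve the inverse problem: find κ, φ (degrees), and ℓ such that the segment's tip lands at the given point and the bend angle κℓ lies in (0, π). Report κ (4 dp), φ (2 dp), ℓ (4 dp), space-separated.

0.9479 231.83 2.5921

ρ = √(x²+y²) = √(-1.157² + -1.472²) = 1.87228
φ = atan2(y, x) mod 360° = atan2(-1.472, -1.157) = 231.8325°
|p|² = ρ² + z² = 1.87228² + 0.667² = 3.95032
κ = 2ρ / |p|² = 2×1.87228 / 3.95032 = 0.94791
θ = 2·atan2(ρ, z) = 2·atan2(1.87228, 0.667) = 2.45713 rad
ℓ = θ/κ = 2.45713/0.94791 = 2.59215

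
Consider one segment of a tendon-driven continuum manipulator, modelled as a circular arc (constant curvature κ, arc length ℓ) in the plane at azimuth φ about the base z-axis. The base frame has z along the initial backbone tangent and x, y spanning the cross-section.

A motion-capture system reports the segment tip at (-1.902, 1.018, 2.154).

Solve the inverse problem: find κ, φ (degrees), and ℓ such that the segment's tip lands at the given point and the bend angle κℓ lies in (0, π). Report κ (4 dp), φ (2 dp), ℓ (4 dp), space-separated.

0.4643 151.84 3.3868

ρ = √(x²+y²) = √(-1.902² + 1.018²) = 2.15730
φ = atan2(y, x) mod 360° = atan2(1.018, -1.902) = 151.8431°
|p|² = ρ² + z² = 2.15730² + 2.154² = 9.29364
κ = 2ρ / |p|² = 2×2.15730 / 9.29364 = 0.46425
θ = 2·atan2(ρ, z) = 2·atan2(2.15730, 2.154) = 1.57233 rad
ℓ = θ/κ = 1.57233/0.46425 = 3.38679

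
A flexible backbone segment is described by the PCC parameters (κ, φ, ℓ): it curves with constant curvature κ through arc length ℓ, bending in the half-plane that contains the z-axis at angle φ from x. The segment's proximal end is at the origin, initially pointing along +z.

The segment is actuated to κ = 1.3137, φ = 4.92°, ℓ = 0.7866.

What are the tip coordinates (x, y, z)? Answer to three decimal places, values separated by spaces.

θ = κ·ℓ = 1.3137 × 0.7866 = 1.03336 rad
ρ = (1 − cos θ)/κ = (1 − 0.51194)/1.3137 = 0.37152
z = sin θ / κ = 0.85902/1.3137 = 0.65390
x = ρ cos φ = 0.37152 × cos(4.92°) = 0.37015
y = ρ sin φ = 0.37152 × sin(4.92°) = 0.03186

0.370 0.032 0.654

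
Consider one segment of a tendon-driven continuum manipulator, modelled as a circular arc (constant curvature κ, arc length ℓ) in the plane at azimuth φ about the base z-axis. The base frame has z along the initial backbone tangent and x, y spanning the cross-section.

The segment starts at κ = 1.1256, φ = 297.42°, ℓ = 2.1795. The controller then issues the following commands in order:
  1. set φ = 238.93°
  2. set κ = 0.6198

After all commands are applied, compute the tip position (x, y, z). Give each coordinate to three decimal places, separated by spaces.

-0.651 -1.080 1.575

initial: κ=1.1256, φ=297.42°, ℓ=2.1795
cmd 1: set φ=238.93° → (κ,φ,ℓ)=(1.1256,238.93°,2.1795) → tip=(-0.8126,-1.3486,0.5644)
cmd 2: set κ=0.6198 → (κ,φ,ℓ)=(0.6198,238.93°,2.1795) → tip=(-0.6510,-1.0805,1.5746)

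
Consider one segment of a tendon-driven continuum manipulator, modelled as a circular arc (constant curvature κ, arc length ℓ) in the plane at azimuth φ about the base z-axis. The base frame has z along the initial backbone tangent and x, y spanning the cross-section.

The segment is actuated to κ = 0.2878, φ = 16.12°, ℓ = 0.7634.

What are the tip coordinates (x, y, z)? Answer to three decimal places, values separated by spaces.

θ = κ·ℓ = 0.2878 × 0.7634 = 0.21971 rad
ρ = (1 − cos θ)/κ = (1 − 0.97596)/0.2878 = 0.08353
z = sin θ / κ = 0.21794/0.2878 = 0.75727
x = ρ cos φ = 0.08353 × cos(16.12°) = 0.08024
y = ρ sin φ = 0.08353 × sin(16.12°) = 0.02319

0.080 0.023 0.757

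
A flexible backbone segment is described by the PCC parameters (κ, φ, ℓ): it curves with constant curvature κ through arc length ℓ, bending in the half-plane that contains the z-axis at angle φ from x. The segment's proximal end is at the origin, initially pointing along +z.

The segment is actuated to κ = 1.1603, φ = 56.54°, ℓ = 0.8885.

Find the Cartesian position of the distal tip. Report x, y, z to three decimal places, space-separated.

θ = κ·ℓ = 1.1603 × 0.8885 = 1.03093 rad
ρ = (1 − cos θ)/κ = (1 − 0.51402)/1.1603 = 0.41884
z = sin θ / κ = 0.85778/1.1603 = 0.73927
x = ρ cos φ = 0.41884 × cos(56.54°) = 0.23093
y = ρ sin φ = 0.41884 × sin(56.54°) = 0.34942

0.231 0.349 0.739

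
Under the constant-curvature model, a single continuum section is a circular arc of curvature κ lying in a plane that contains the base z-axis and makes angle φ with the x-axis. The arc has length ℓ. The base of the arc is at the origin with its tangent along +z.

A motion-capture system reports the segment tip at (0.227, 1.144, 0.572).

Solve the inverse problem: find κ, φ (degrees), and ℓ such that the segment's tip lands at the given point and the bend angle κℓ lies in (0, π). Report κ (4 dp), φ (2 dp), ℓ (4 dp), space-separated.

ρ = √(x²+y²) = √(0.227² + 1.144²) = 1.16630
φ = atan2(y, x) mod 360° = atan2(1.144, 0.227) = 78.7768°
|p|² = ρ² + z² = 1.16630² + 0.572² = 1.68745
κ = 2ρ / |p|² = 2×1.16630 / 1.68745 = 1.38233
θ = 2·atan2(ρ, z) = 2·atan2(1.16630, 0.572) = 2.22965 rad
ℓ = θ/κ = 2.22965/1.38233 = 1.61297

1.3823 78.78 1.6130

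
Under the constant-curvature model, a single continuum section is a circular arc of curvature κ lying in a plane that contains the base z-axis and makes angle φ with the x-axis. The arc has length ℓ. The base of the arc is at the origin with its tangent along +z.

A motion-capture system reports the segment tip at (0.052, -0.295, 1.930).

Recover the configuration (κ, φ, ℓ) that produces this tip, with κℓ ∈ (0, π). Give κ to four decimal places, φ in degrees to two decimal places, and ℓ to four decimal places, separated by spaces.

0.1571 280.00 1.9608

ρ = √(x²+y²) = √(0.052² + -0.295²) = 0.29955
φ = atan2(y, x) mod 360° = atan2(-0.295, 0.052) = 279.9969°
|p|² = ρ² + z² = 0.29955² + 1.930² = 3.81463
κ = 2ρ / |p|² = 2×0.29955 / 3.81463 = 0.15705
θ = 2·atan2(ρ, z) = 2·atan2(0.29955, 1.930) = 0.30796 rad
ℓ = θ/κ = 0.30796/0.15705 = 1.96085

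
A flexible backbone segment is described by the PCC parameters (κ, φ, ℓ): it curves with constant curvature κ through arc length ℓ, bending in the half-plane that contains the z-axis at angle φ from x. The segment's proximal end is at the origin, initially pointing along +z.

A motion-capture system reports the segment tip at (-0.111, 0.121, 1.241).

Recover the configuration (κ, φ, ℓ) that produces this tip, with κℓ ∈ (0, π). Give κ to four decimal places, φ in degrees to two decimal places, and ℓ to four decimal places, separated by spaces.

0.2096 132.53 1.2554

ρ = √(x²+y²) = √(-0.111² + 0.121²) = 0.16420
φ = atan2(y, x) mod 360° = atan2(0.121, -0.111) = 132.5319°
|p|² = ρ² + z² = 0.16420² + 1.241² = 1.56704
κ = 2ρ / |p|² = 2×0.16420 / 1.56704 = 0.20957
θ = 2·atan2(ρ, z) = 2·atan2(0.16420, 1.241) = 0.26310 rad
ℓ = θ/κ = 0.26310/0.20957 = 1.25543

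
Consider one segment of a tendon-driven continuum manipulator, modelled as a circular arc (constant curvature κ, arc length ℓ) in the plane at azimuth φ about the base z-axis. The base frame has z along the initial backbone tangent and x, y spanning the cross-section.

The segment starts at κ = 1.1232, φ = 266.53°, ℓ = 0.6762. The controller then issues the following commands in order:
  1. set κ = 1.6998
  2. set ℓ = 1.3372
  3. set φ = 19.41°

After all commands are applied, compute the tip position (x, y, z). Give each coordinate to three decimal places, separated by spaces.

initial: κ=1.1232, φ=266.53°, ℓ=0.6762
cmd 1: set κ=1.6998 → (κ,φ,ℓ)=(1.6998,266.53°,0.6762) → tip=(-0.0210,-0.3470,0.5368)
cmd 2: set ℓ=1.3372 → (κ,φ,ℓ)=(1.6998,266.53°,1.3372) → tip=(-0.0586,-0.9665,0.4491)
cmd 3: set φ=19.41° → (κ,φ,ℓ)=(1.6998,19.41°,1.3372) → tip=(0.9132,0.3218,0.4491)

0.913 0.322 0.449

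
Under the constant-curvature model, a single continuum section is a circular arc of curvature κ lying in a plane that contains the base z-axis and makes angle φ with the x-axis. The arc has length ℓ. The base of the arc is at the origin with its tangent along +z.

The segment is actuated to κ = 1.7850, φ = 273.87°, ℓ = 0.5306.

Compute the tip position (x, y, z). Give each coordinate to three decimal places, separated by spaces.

0.016 -0.233 0.455

θ = κ·ℓ = 1.7850 × 0.5306 = 0.94712 rad
ρ = (1 − cos θ)/κ = (1 − 0.58402)/1.7850 = 0.23304
z = sin θ / κ = 0.81174/1.7850 = 0.45475
x = ρ cos φ = 0.23304 × cos(273.87°) = 0.01573
y = ρ sin φ = 0.23304 × sin(273.87°) = -0.23251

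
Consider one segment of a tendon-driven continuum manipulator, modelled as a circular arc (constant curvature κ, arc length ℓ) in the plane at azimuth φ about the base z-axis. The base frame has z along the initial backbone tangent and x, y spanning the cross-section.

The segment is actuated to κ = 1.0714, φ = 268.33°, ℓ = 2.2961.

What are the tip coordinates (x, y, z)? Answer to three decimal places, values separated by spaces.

θ = κ·ℓ = 1.0714 × 2.2961 = 2.46004 rad
ρ = (1 − cos θ)/κ = (1 − -0.77660)/1.0714 = 1.65820
z = sin θ / κ = 0.63000/1.0714 = 0.58801
x = ρ cos φ = 1.65820 × cos(268.33°) = -0.04832
y = ρ sin φ = 1.65820 × sin(268.33°) = -1.65750

-0.048 -1.657 0.588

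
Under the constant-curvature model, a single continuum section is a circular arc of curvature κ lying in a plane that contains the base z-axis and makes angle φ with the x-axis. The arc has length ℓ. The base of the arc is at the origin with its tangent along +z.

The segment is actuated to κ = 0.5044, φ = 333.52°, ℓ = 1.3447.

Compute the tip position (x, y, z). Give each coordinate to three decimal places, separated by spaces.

θ = κ·ℓ = 0.5044 × 1.3447 = 0.67827 rad
ρ = (1 − cos θ)/κ = (1 − 0.77866)/0.5044 = 0.43882
z = sin θ / κ = 0.62744/0.5044 = 1.24394
x = ρ cos φ = 0.43882 × cos(333.52°) = 0.39278
y = ρ sin φ = 0.43882 × sin(333.52°) = -0.19566

0.393 -0.196 1.244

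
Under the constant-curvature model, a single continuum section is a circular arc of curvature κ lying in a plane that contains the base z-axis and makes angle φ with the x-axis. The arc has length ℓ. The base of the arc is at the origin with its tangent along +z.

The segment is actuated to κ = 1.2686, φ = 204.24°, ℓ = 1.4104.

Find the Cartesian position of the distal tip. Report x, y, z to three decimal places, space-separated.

θ = κ·ℓ = 1.2686 × 1.4104 = 1.78923 rad
ρ = (1 − cos θ)/κ = (1 − -0.21670)/1.2686 = 0.95909
z = sin θ / κ = 0.97624/1.2686 = 0.76954
x = ρ cos φ = 0.95909 × cos(204.24°) = -0.87453
y = ρ sin φ = 0.95909 × sin(204.24°) = -0.39376

-0.875 -0.394 0.770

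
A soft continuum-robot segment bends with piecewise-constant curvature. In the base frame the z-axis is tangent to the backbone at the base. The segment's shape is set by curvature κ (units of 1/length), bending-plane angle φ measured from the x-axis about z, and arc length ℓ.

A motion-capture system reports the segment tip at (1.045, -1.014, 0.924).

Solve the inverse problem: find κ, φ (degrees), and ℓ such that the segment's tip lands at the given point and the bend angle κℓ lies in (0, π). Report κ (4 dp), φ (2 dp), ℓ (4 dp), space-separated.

0.9792 315.86 2.0534

ρ = √(x²+y²) = √(1.045² + -1.014²) = 1.45610
φ = atan2(y, x) mod 360° = atan2(-1.014, 1.045) = 315.8626°
|p|² = ρ² + z² = 1.45610² + 0.924² = 2.97400
κ = 2ρ / |p|² = 2×1.45610 / 2.97400 = 0.97922
θ = 2·atan2(ρ, z) = 2·atan2(1.45610, 0.924) = 2.01069 rad
ℓ = θ/κ = 2.01069/0.97922 = 2.05336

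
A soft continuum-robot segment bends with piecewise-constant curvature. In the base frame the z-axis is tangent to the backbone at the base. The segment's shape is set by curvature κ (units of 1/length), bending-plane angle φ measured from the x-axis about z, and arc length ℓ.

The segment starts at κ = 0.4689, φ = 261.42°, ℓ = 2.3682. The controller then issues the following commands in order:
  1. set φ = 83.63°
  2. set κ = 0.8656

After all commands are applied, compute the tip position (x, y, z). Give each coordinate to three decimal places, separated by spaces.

initial: κ=0.4689, φ=261.42°, ℓ=2.3682
cmd 1: set φ=83.63° → (κ,φ,ℓ)=(0.4689,83.63°,2.3682) → tip=(0.1315,1.1779,1.9106)
cmd 2: set κ=0.8656 → (κ,φ,ℓ)=(0.8656,83.63°,2.3682) → tip=(0.1873,1.6774,1.0252)

0.187 1.677 1.025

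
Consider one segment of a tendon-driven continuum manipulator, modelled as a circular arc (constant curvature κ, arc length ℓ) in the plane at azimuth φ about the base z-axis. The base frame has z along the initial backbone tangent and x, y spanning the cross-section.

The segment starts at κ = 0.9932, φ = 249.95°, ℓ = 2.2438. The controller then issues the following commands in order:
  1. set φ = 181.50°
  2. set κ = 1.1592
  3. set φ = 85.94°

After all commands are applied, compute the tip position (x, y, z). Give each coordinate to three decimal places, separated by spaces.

initial: κ=0.9932, φ=249.95°, ℓ=2.2438
cmd 1: set φ=181.50° → (κ,φ,ℓ)=(0.9932,181.50°,2.2438) → tip=(-1.6218,-0.0425,0.7968)
cmd 2: set κ=1.1592 → (κ,φ,ℓ)=(1.1592,181.50°,2.2438) → tip=(-1.6018,-0.0419,0.4440)
cmd 3: set φ=85.94° → (κ,φ,ℓ)=(1.1592,85.94°,2.2438) → tip=(0.1134,1.5983,0.4440)

0.113 1.598 0.444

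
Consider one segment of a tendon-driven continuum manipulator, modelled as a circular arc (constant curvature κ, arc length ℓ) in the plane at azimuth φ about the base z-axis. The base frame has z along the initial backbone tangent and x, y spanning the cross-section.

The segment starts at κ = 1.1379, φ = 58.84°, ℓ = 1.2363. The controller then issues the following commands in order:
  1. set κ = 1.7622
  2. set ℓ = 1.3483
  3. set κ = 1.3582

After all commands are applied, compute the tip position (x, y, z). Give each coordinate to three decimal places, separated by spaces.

0.479 0.792 0.711

initial: κ=1.1379, φ=58.84°, ℓ=1.2363
cmd 1: set κ=1.7622 → (κ,φ,ℓ)=(1.7622,58.84°,1.2363) → tip=(0.4613,0.7629,0.4658)
cmd 2: set ℓ=1.3483 → (κ,φ,ℓ)=(1.7622,58.84°,1.3483) → tip=(0.5053,0.8357,0.3932)
cmd 3: set κ=1.3582 → (κ,φ,ℓ)=(1.3582,58.84°,1.3483) → tip=(0.4791,0.7923,0.7114)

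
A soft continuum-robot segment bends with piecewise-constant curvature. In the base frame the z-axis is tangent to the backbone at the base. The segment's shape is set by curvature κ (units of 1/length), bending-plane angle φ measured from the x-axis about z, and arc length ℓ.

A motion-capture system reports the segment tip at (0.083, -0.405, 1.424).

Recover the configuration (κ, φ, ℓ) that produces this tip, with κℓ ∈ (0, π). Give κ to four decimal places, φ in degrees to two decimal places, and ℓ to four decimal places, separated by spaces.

ρ = √(x²+y²) = √(0.083² + -0.405²) = 0.41342
φ = atan2(y, x) mod 360° = atan2(-0.405, 0.083) = 281.5817°
|p|² = ρ² + z² = 0.41342² + 1.424² = 2.19869
κ = 2ρ / |p|² = 2×0.41342 / 2.19869 = 0.37606
θ = 2·atan2(ρ, z) = 2·atan2(0.41342, 1.424) = 0.56511 rad
ℓ = θ/κ = 0.56511/0.37606 = 1.50271

0.3761 281.58 1.5027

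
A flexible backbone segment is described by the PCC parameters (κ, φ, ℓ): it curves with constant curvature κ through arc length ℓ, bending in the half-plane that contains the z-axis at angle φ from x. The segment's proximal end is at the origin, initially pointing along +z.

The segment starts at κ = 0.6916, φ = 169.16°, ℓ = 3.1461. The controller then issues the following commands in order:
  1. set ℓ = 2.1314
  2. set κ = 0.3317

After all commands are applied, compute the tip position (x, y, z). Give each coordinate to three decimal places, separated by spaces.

initial: κ=0.6916, φ=169.16°, ℓ=3.1461
cmd 1: set ℓ=2.1314 → (κ,φ,ℓ)=(0.6916,169.16°,2.1314) → tip=(-1.2830,0.2457,1.4392)
cmd 2: set κ=0.3317 → (κ,φ,ℓ)=(0.3317,169.16°,2.1314) → tip=(-0.7097,0.1359,1.9582)

-0.710 0.136 1.958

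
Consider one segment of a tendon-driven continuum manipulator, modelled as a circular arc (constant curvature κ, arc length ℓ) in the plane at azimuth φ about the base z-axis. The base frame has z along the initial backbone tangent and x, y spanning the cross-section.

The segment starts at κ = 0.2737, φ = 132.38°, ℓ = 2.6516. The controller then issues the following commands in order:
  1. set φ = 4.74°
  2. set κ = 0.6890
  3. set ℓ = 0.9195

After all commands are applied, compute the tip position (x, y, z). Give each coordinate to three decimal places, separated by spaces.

initial: κ=0.2737, φ=132.38°, ℓ=2.6516
cmd 1: set φ=4.74° → (κ,φ,ℓ)=(0.2737,4.74°,2.6516) → tip=(0.9175,0.0761,2.4249)
cmd 2: set κ=0.6890 → (κ,φ,ℓ)=(0.6890,4.74°,2.6516) → tip=(1.8129,0.1503,1.4040)
cmd 3: set ℓ=0.9195 → (κ,φ,ℓ)=(0.6890,4.74°,0.9195) → tip=(0.2807,0.0233,0.8592)

0.281 0.023 0.859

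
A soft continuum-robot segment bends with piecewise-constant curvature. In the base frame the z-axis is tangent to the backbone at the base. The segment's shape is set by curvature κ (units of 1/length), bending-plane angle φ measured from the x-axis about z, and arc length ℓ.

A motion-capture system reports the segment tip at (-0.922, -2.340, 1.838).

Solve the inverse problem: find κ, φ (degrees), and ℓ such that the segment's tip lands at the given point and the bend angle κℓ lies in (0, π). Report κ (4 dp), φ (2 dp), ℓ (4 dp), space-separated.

0.5184 248.49 3.6256

ρ = √(x²+y²) = √(-0.922² + -2.340²) = 2.51509
φ = atan2(y, x) mod 360° = atan2(-2.340, -0.922) = 248.4947°
|p|² = ρ² + z² = 2.51509² + 1.838² = 9.70393
κ = 2ρ / |p|² = 2×2.51509 / 9.70393 = 0.51837
θ = 2·atan2(ρ, z) = 2·atan2(2.51509, 1.838) = 1.87941 rad
ℓ = θ/κ = 1.87941/0.51837 = 3.62564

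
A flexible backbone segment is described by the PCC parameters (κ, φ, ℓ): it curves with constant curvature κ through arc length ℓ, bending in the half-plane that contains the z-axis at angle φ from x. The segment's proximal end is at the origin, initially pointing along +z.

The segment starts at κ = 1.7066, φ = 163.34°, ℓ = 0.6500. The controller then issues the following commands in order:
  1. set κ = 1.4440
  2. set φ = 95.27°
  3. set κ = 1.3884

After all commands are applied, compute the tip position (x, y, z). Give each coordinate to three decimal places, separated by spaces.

-0.025 0.273 0.565

initial: κ=1.7066, φ=163.34°, ℓ=0.6500
cmd 1: set κ=1.4440 → (κ,φ,ℓ)=(1.4440,163.34°,0.6500) → tip=(-0.2714,0.0812,0.5587)
cmd 2: set φ=95.27° → (κ,φ,ℓ)=(1.4440,95.27°,0.6500) → tip=(-0.0260,0.2821,0.5587)
cmd 3: set κ=1.3884 → (κ,φ,ℓ)=(1.3884,95.27°,0.6500) → tip=(-0.0252,0.2728,0.5653)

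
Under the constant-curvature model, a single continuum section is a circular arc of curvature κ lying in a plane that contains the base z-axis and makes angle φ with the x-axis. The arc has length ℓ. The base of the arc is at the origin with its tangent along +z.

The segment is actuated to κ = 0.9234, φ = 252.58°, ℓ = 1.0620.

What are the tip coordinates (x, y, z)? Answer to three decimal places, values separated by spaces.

θ = κ·ℓ = 0.9234 × 1.0620 = 0.98065 rad
ρ = (1 − cos θ)/κ = (1 − 0.55648)/0.9234 = 0.48031
z = sin θ / κ = 0.83086/0.9234 = 0.89978
x = ρ cos φ = 0.48031 × cos(252.58°) = -0.14379
y = ρ sin φ = 0.48031 × sin(252.58°) = -0.45828

-0.144 -0.458 0.900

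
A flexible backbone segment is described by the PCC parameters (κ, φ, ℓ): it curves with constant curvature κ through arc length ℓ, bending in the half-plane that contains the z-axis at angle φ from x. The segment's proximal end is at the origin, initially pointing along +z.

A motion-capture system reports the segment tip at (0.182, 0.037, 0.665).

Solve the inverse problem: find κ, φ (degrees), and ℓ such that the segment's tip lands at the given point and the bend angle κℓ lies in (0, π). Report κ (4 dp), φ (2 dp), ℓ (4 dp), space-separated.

ρ = √(x²+y²) = √(0.182² + 0.037²) = 0.18572
φ = atan2(y, x) mod 360° = atan2(0.037, 0.182) = 11.4914°
|p|² = ρ² + z² = 0.18572² + 0.665² = 0.47672
κ = 2ρ / |p|² = 2×0.18572 / 0.47672 = 0.77917
θ = 2·atan2(ρ, z) = 2·atan2(0.18572, 0.665) = 0.54469 rad
ℓ = θ/κ = 0.54469/0.77917 = 0.69906

0.7792 11.49 0.6991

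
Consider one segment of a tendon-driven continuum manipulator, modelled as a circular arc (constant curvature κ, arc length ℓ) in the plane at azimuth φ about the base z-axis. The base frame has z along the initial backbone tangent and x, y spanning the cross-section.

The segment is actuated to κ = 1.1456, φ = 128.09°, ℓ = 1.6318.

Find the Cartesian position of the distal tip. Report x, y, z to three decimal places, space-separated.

θ = κ·ℓ = 1.1456 × 1.6318 = 1.86939 rad
ρ = (1 − cos θ)/κ = (1 − -0.29418)/1.1456 = 1.12969
z = sin θ / κ = 0.95575/1.1456 = 0.83428
x = ρ cos φ = 1.12969 × cos(128.09°) = -0.69691
y = ρ sin φ = 1.12969 × sin(128.09°) = 0.88912

-0.697 0.889 0.834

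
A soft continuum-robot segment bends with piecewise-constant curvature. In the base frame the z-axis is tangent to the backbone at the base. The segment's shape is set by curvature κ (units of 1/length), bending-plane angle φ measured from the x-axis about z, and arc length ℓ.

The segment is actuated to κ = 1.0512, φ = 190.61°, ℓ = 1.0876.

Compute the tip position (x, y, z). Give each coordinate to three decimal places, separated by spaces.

-0.547 -0.103 0.866

θ = κ·ℓ = 1.0512 × 1.0876 = 1.14329 rad
ρ = (1 − cos θ)/κ = (1 − 0.41461)/1.0512 = 0.55688
z = sin θ / κ = 0.91000/1.0512 = 0.86568
x = ρ cos φ = 0.55688 × cos(190.61°) = -0.54736
y = ρ sin φ = 0.55688 × sin(190.61°) = -0.10253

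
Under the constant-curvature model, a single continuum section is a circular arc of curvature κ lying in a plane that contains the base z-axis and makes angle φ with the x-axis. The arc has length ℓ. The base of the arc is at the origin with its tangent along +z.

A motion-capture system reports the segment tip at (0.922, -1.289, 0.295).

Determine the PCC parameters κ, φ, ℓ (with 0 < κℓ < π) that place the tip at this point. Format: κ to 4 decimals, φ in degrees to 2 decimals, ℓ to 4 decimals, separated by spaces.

1.2197 305.58 2.2739

ρ = √(x²+y²) = √(0.922² + -1.289²) = 1.58480
φ = atan2(y, x) mod 360° = atan2(-1.289, 0.922) = 305.5755°
|p|² = ρ² + z² = 1.58480² + 0.295² = 2.59863
κ = 2ρ / |p|² = 2×1.58480 / 2.59863 = 1.21972
θ = 2·atan2(ρ, z) = 2·atan2(1.58480, 0.295) = 2.77352 rad
ℓ = θ/κ = 2.77352/1.21972 = 2.27389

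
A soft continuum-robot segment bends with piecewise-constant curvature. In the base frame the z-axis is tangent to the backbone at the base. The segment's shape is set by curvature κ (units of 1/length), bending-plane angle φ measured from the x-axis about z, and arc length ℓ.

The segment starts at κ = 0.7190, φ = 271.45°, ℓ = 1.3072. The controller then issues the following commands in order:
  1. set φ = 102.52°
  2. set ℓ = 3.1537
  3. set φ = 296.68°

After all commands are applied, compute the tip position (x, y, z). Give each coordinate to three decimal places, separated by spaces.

1.025 -2.040 1.067

initial: κ=0.7190, φ=271.45°, ℓ=1.3072
cmd 1: set φ=102.52° → (κ,φ,ℓ)=(0.7190,102.52°,1.3072) → tip=(-0.1236,0.5568,1.1231)
cmd 2: set ℓ=3.1537 → (κ,φ,ℓ)=(0.7190,102.52°,3.1537) → tip=(-0.4950,2.2290,1.0667)
cmd 3: set φ=296.68° → (κ,φ,ℓ)=(0.7190,296.68°,3.1537) → tip=(1.0252,-2.0402,1.0667)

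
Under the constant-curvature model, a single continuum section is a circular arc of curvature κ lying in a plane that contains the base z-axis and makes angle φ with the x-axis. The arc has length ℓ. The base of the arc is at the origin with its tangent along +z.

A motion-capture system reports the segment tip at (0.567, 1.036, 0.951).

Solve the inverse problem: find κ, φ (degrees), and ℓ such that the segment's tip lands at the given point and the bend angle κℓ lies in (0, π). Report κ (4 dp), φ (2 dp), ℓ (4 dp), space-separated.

ρ = √(x²+y²) = √(0.567² + 1.036²) = 1.18101
φ = atan2(y, x) mod 360° = atan2(1.036, 0.567) = 61.3082°
|p|² = ρ² + z² = 1.18101² + 0.951² = 2.29919
κ = 2ρ / |p|² = 2×1.18101 / 2.29919 = 1.02733
θ = 2·atan2(ρ, z) = 2·atan2(1.18101, 0.951) = 1.78573 rad
ℓ = θ/κ = 1.78573/1.02733 = 1.73823

1.0273 61.31 1.7382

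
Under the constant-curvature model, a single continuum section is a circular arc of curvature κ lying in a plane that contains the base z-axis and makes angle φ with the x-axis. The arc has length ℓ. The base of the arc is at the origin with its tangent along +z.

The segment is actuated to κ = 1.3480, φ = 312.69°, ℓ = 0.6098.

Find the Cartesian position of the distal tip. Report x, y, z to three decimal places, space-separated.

θ = κ·ℓ = 1.3480 × 0.6098 = 0.82201 rad
ρ = (1 − cos θ)/κ = (1 − 0.68075)/1.3480 = 0.23683
z = sin θ / κ = 0.73252/1.3480 = 0.54341
x = ρ cos φ = 0.23683 × cos(312.69°) = 0.16058
y = ρ sin φ = 0.23683 × sin(312.69°) = -0.17408

0.161 -0.174 0.543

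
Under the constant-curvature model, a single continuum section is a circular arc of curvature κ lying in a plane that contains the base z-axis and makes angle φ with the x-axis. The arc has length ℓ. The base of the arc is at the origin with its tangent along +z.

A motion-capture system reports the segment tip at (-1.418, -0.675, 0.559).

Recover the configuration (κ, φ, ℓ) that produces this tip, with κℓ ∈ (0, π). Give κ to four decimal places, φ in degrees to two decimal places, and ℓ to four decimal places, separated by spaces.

1.1303 205.46 2.1743

ρ = √(x²+y²) = √(-1.418² + -0.675²) = 1.57046
φ = atan2(y, x) mod 360° = atan2(-0.675, -1.418) = 205.4555°
|p|² = ρ² + z² = 1.57046² + 0.559² = 2.77883
κ = 2ρ / |p|² = 2×1.57046 / 2.77883 = 1.13030
θ = 2·atan2(ρ, z) = 2·atan2(1.57046, 0.559) = 2.45767 rad
ℓ = θ/κ = 2.45767/1.13030 = 2.17434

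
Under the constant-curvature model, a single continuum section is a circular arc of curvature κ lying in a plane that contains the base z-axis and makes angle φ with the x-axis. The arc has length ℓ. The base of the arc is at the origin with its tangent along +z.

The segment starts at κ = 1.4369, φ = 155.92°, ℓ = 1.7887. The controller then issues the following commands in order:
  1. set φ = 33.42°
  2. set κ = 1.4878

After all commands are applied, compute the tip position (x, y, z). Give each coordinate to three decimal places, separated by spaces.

1.059 0.698 0.311

initial: κ=1.4369, φ=155.92°, ℓ=1.7887
cmd 1: set φ=33.42° → (κ,φ,ℓ)=(1.4369,33.42°,1.7887) → tip=(1.0695,0.7057,0.3764)
cmd 2: set κ=1.4878 → (κ,φ,ℓ)=(1.4878,33.42°,1.7887) → tip=(1.0585,0.6985,0.3106)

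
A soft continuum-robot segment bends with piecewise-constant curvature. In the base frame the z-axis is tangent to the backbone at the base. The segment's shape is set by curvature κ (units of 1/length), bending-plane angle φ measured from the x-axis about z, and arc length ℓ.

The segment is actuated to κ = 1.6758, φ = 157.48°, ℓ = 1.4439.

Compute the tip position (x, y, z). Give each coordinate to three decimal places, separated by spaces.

-0.965 0.400 0.394

θ = κ·ℓ = 1.6758 × 1.4439 = 2.41969 rad
ρ = (1 − cos θ)/κ = (1 − -0.75055)/1.6758 = 1.04460
z = sin θ / κ = 0.66082/1.6758 = 0.39433
x = ρ cos φ = 1.04460 × cos(157.48°) = -0.96495
y = ρ sin φ = 1.04460 × sin(157.48°) = 0.40009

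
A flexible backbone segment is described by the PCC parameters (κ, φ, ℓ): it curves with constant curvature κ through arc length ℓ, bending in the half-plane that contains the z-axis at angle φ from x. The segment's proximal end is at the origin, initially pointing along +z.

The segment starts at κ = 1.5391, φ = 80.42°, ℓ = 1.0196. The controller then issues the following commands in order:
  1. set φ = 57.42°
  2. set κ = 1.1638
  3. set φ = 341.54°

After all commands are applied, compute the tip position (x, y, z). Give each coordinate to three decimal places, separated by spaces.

initial: κ=1.5391, φ=80.42°, ℓ=1.0196
cmd 1: set φ=57.42° → (κ,φ,ℓ)=(1.5391,57.42°,1.0196) → tip=(0.3493,0.5467,0.6497)
cmd 2: set κ=1.1638 → (κ,φ,ℓ)=(1.1638,57.42°,1.0196) → tip=(0.2893,0.4527,0.7966)
cmd 3: set φ=341.54° → (κ,φ,ℓ)=(1.1638,341.54°,1.0196) → tip=(0.5096,-0.1701,0.7966)

0.510 -0.170 0.797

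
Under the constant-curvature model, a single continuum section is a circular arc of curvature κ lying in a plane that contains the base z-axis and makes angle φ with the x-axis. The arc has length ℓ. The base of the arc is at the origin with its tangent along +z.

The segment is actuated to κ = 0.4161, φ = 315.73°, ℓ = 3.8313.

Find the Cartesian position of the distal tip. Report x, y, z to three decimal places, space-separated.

θ = κ·ℓ = 0.4161 × 3.8313 = 1.59420 rad
ρ = (1 − cos θ)/κ = (1 − -0.02341)/0.4161 = 2.45952
z = sin θ / κ = 0.99973/0.4161 = 2.40261
x = ρ cos φ = 2.45952 × cos(315.73°) = 1.76116
y = ρ sin φ = 2.45952 × sin(315.73°) = -1.71684

1.761 -1.717 2.403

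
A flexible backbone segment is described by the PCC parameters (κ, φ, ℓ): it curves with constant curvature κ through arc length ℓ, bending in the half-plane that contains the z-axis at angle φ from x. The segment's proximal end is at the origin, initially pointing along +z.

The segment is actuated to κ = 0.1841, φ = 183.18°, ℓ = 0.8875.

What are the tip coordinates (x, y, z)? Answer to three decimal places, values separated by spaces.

θ = κ·ℓ = 0.1841 × 0.8875 = 0.16339 rad
ρ = (1 − cos θ)/κ = (1 − 0.98668)/0.1841 = 0.07234
z = sin θ / κ = 0.16266/0.1841 = 0.88356
x = ρ cos φ = 0.07234 × cos(183.18°) = -0.07223
y = ρ sin φ = 0.07234 × sin(183.18°) = -0.00401

-0.072 -0.004 0.884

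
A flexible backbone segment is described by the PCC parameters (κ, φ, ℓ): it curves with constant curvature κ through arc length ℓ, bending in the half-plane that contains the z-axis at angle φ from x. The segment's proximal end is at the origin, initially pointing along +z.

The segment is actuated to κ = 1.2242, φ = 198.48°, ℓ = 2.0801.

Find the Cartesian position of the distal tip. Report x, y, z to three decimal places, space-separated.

θ = κ·ℓ = 1.2242 × 2.0801 = 2.54646 rad
ρ = (1 − cos θ)/κ = (1 − -0.82807)/1.2242 = 1.49328
z = sin θ / κ = 0.56062/1.2242 = 0.45795
x = ρ cos φ = 1.49328 × cos(198.48°) = -1.41628
y = ρ sin φ = 1.49328 × sin(198.48°) = -0.47333

-1.416 -0.473 0.458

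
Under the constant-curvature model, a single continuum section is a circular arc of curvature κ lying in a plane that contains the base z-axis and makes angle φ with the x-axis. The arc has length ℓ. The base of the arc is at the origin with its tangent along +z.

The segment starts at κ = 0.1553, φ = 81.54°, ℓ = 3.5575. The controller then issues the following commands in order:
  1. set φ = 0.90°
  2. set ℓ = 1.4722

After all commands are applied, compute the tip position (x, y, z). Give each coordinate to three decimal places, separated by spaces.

initial: κ=0.1553, φ=81.54°, ℓ=3.5575
cmd 1: set φ=0.90° → (κ,φ,ℓ)=(0.1553,0.90°,3.5575) → tip=(0.9579,0.0150,3.3793)
cmd 2: set ℓ=1.4722 → (κ,φ,ℓ)=(0.1553,0.90°,1.4722) → tip=(0.1675,0.0026,1.4594)

0.168 0.003 1.459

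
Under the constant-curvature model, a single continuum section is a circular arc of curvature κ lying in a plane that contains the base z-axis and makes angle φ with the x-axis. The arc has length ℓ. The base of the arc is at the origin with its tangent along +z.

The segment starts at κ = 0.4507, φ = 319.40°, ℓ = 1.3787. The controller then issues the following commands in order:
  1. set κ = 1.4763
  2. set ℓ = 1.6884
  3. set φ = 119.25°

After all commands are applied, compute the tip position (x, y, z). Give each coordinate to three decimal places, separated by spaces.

initial: κ=0.4507, φ=319.40°, ℓ=1.3787
cmd 1: set κ=1.4763 → (κ,φ,ℓ)=(1.4763,319.40°,1.3787) → tip=(0.7447,-0.6383,0.6056)
cmd 2: set ℓ=1.6884 → (κ,φ,ℓ)=(1.4763,319.40°,1.6884) → tip=(0.9240,-0.7920,0.4094)
cmd 3: set φ=119.25° → (κ,φ,ℓ)=(1.4763,119.25°,1.6884) → tip=(-0.5947,1.0618,0.4094)

-0.595 1.062 0.409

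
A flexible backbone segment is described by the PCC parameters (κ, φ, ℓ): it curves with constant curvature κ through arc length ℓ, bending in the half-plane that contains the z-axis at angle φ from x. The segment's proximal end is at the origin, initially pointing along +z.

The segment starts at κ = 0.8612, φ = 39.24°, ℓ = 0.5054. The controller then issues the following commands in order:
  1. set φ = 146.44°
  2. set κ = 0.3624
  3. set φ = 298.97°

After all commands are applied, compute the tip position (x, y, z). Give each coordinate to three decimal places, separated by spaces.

0.022 -0.040 0.503

initial: κ=0.8612, φ=39.24°, ℓ=0.5054
cmd 1: set φ=146.44° → (κ,φ,ℓ)=(0.8612,146.44°,0.5054) → tip=(-0.0902,0.0598,0.4896)
cmd 2: set κ=0.3624 → (κ,φ,ℓ)=(0.3624,146.44°,0.5054) → tip=(-0.0385,0.0255,0.5026)
cmd 3: set φ=298.97° → (κ,φ,ℓ)=(0.3624,298.97°,0.5054) → tip=(0.0224,-0.0404,0.5026)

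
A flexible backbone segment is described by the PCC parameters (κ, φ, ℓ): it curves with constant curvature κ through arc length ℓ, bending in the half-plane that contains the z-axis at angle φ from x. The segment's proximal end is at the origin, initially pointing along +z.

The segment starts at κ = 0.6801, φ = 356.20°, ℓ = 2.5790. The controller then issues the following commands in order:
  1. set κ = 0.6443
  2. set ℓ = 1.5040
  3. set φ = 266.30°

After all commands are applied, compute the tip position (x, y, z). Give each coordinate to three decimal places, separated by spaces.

-0.043 -0.672 1.279

initial: κ=0.6801, φ=356.20°, ℓ=2.5790
cmd 1: set κ=0.6443 → (κ,φ,ℓ)=(0.6443,356.20°,2.5790) → tip=(1.6892,-0.1122,1.5457)
cmd 2: set ℓ=1.5040 → (κ,φ,ℓ)=(0.6443,356.20°,1.5040) → tip=(0.6720,-0.0446,1.2794)
cmd 3: set φ=266.30° → (κ,φ,ℓ)=(0.6443,266.30°,1.5040) → tip=(-0.0435,-0.6720,1.2794)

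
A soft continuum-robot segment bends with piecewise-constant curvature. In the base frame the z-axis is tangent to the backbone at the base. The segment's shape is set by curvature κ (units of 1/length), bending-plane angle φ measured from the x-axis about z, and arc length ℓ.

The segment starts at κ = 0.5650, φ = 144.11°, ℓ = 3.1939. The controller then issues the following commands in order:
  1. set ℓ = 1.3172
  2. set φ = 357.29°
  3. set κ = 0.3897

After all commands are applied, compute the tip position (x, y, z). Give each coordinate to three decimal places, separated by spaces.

0.330 -0.016 1.260

initial: κ=0.5650, φ=144.11°, ℓ=3.1939
cmd 1: set ℓ=1.3172 → (κ,φ,ℓ)=(0.5650,144.11°,1.3172) → tip=(-0.3791,0.2743,1.1989)
cmd 2: set φ=357.29° → (κ,φ,ℓ)=(0.5650,357.29°,1.3172) → tip=(0.4674,-0.0221,1.1989)
cmd 3: set κ=0.3897 → (κ,φ,ℓ)=(0.3897,357.29°,1.3172) → tip=(0.3303,-0.0156,1.2601)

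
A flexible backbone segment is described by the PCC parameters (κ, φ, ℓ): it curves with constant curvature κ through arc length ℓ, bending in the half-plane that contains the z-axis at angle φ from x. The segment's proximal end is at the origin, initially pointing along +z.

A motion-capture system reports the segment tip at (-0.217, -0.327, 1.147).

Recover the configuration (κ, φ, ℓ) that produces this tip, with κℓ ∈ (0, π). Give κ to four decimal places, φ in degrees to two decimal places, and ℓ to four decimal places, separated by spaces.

0.5341 236.43 1.2345

ρ = √(x²+y²) = √(-0.217² + -0.327²) = 0.39245
φ = atan2(y, x) mod 360° = atan2(-0.327, -0.217) = 236.4314°
|p|² = ρ² + z² = 0.39245² + 1.147² = 1.46963
κ = 2ρ / |p|² = 2×0.39245 / 1.46963 = 0.53408
θ = 2·atan2(ρ, z) = 2·atan2(0.39245, 1.147) = 0.65934 rad
ℓ = θ/κ = 0.65934/0.53408 = 1.23452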